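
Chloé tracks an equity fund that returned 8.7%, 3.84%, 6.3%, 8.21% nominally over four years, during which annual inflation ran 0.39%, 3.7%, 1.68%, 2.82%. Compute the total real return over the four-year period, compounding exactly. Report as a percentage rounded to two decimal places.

19.29%

Compound the nominal returns: 1.0870 × 1.0384 × 1.0630 × 1.0821 = 1.298359.
Compound inflation: 1.0039 × 1.0370 × 1.0168 × 1.0282 = 1.088384.
Deflate: 1.298359 / 1.088384 = 1.192923.
Total real return = 1.192923 − 1 → 19.29%.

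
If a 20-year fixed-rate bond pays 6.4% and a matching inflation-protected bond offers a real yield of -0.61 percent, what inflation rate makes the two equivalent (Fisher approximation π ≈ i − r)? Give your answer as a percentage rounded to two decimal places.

7.01%

π ≈ i − r = 6.4% − (-0.61%) → 7.01%.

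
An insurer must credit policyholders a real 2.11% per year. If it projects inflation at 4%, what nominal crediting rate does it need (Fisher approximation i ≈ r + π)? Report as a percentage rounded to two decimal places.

6.11%

i ≈ r + π = 2.11% + 4% = 6.11%.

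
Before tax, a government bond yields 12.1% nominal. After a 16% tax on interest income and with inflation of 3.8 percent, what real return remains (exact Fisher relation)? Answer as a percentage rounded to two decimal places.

6.13%

After-tax nominal return = 12.1% × (1 − 0.16) = 10.1640%.
1 + r = 1.10164 / 1.03800 = 1.061310
After-tax real rate = 1.061310 − 1 → 6.13%.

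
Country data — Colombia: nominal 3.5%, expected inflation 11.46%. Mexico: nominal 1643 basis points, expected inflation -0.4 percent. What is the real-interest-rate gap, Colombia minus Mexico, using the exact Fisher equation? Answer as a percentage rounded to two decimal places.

-24.04%

Colombia: (1 + 0.0350)/(1 + 0.1146) − 1 = -7.1416%
Mexico: (1 + 0.1643)/(1 − 0.0040) − 1 = 16.8976%
Differential = -7.1416% − 16.8976% = -24.0392% → -24.04%.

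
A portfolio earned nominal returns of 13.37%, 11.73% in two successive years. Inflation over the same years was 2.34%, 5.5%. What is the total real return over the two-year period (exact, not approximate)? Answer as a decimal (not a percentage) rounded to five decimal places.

0.17319

Nominal growth factor = 1.1337 × 1.1173 = 1.2666830
Price-level growth factor = 1.0234 × 1.0550 = 1.0796870
Real growth factor = 1.2666830 / 1.0796870 = 1.1731946
Total real return = 1.1731946 − 1 → 0.17319.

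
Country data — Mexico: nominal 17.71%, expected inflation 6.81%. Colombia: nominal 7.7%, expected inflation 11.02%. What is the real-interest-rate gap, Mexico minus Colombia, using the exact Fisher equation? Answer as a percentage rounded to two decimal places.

13.20%

Mexico: (1 + 0.1771)/(1 + 0.0681) − 1 = 10.2050%
Colombia: (1 + 0.0770)/(1 + 0.1102) − 1 = -2.9905%
Differential = 10.2050% − (-2.9905%) = 13.1955% → 13.20%.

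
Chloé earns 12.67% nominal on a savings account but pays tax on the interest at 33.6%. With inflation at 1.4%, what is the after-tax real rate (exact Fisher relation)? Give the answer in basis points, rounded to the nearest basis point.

692 basis points

After-tax nominal return = 12.67% × (1 − 0.336) = 8.41288%.
1 + r = 1.0841288 / 1.01400 = 1.069161
After-tax real rate = 1.069161 − 1 → 692 basis points.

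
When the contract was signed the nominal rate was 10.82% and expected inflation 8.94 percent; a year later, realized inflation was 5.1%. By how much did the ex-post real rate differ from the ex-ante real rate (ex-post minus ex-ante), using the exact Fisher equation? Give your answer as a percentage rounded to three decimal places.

3.717%

Ex-ante: (1 + 0.1082)/(1 + 0.0894) − 1 = 1.7257%
Ex-post: (1 + 0.1082)/(1 + 0.0510) − 1 = 5.4424%
Difference (ex-post − ex-ante) = 3.7167% → 3.717%.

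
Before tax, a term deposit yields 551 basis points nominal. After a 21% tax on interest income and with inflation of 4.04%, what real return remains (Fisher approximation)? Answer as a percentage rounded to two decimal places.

After-tax nominal return = 5.51% × (1 − 0.21) = 4.3529%.
r ≈ 4.3529% − 4.04% → 0.31%.

0.31%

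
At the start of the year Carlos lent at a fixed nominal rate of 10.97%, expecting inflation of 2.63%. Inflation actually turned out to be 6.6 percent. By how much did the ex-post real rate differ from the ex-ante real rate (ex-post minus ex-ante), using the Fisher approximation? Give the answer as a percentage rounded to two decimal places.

Ex-ante: 10.97% − 2.63% = 8.340%
Ex-post: 10.97% − 6.6% = 4.370%
Difference (ex-post − ex-ante) = -3.9700% → -3.97%.

-3.97%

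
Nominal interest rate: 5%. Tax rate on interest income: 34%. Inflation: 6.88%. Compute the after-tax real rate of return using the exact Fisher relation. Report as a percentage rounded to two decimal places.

-3.35%

After-tax nominal return = 5% × (1 − 0.34) = 3.3000%.
1 + r = 1.03300 / 1.06880 = 0.966504
After-tax real rate = 0.966504 − 1 → -3.35%.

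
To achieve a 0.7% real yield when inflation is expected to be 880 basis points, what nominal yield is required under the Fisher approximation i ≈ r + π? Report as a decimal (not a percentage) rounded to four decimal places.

i ≈ r + π = 0.7% + 8.8% = 0.0950.

0.0950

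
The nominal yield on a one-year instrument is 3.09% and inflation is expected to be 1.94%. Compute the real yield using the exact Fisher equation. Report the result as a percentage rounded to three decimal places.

1.128%

By the Fisher identity, 1 + r = (1 + i)/(1 + π).
1 + r = 1.03090 / 1.01940 = 1.011281
r = 1.011281 − 1 = 1.1281%, i.e. 1.128%.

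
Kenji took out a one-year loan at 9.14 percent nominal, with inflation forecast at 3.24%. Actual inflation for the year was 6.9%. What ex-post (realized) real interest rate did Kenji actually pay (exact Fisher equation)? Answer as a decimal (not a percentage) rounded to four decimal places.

Ex-post: (1 + 0.0914)/(1 + 0.0690) − 1 = 2.0954%
So the realized real rate is 0.0210.

0.0210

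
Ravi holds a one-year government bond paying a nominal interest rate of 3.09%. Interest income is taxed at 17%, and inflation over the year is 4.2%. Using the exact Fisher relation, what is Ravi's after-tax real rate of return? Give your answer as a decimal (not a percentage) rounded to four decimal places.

After-tax nominal return = 3.09% × (1 − 0.17) = 2.5647%.
1 + r = 1.025647 / 1.04200 = 0.984306
After-tax real rate = 0.984306 − 1 → -0.0157.

-0.0157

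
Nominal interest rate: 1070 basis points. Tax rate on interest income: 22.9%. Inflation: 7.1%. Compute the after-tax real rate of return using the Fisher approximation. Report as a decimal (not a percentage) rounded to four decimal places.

0.0115

After-tax nominal return = 10.7% × (1 − 0.229) = 8.2497%.
r ≈ 8.2497% − 7.1% → 0.0115.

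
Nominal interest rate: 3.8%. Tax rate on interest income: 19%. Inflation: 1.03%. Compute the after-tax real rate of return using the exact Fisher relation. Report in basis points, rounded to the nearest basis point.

203 basis points

After-tax nominal return = 3.8% × (1 − 0.19) = 3.0780%.
1 + r = 1.03078 / 1.01030 = 1.020271
After-tax real rate = 1.020271 − 1 → 203 basis points.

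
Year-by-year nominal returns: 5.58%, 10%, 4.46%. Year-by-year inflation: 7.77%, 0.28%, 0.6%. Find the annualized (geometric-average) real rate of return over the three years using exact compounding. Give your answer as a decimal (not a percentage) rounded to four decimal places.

0.0372

Nominal growth factor = 1.0558 × 1.1000 × 1.0446 = 1.21317755
Price-level growth factor = 1.0777 × 1.0028 × 1.0060 = 1.08720187
Real growth factor = 1.21317755 / 1.08720187 = 1.11587147
Annualized real rate = 1.11587147^(1/3) − 1 = 3.7221% → 0.0372.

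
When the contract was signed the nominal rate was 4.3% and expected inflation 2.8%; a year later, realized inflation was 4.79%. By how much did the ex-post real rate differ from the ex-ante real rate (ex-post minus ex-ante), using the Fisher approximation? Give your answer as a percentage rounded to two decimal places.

Ex-ante: 4.3% − 2.8% = 1.500%
Ex-post: 4.3% − 4.79% = -0.490%
Difference (ex-post − ex-ante) = -1.9900% → -1.99%.

-1.99%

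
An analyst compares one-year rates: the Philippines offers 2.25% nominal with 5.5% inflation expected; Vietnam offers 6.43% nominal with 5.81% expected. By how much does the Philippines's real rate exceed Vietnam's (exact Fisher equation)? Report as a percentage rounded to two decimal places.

The Philippines: (1 + 0.0225)/(1 + 0.0550) − 1 = -3.0806%
Vietnam: (1 + 0.0643)/(1 + 0.0581) − 1 = 0.5860%
Differential = -3.0806% − 0.5860% = -3.6665% → -3.67%.

-3.67%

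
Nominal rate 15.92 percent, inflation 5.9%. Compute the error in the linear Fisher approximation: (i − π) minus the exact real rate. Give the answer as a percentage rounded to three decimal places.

0.558%

Approximate: r ≈ 15.920% − 5.900% = 10.0200%
Exact: (1 + 0.1592)/(1 + 0.0590) − 1 = 9.4618%
Error = 10.0200% − 9.4618% = 0.5582% → 0.558%.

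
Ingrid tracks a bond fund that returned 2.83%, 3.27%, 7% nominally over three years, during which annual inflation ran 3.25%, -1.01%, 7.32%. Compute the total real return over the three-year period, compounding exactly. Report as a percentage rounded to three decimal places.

3.590%

Nominal growth factor = 1.0283 × 1.0327 × 1.0700 = 1.13626019
Price-level growth factor = 1.0325 × 0.9899 × 1.0732 = 1.09688740
Real growth factor = 1.13626019 / 1.09688740 = 1.03589501
Total real return = 1.03589501 − 1 → 3.590%.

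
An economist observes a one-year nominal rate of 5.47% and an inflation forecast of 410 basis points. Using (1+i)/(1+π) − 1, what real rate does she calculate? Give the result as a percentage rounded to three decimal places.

1.316%

1 + r = 1.05470 / 1.04100 = 1.013160
r = 1.013160 − 1 = 1.3160%, i.e. 1.316%.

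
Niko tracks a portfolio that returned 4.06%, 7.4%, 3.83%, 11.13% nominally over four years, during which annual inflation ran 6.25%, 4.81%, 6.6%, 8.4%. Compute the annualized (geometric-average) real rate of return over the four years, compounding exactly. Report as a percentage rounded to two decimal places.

Compound the nominal returns: 1.0406 × 1.0740 × 1.0383 × 1.1113 = 1.28956213.
Compound inflation: 1.0625 × 1.0481 × 1.0660 × 1.0840 = 1.28682102.
Deflate: 1.28956213 / 1.28682102 = 1.00213014.
Annualized real rate = 1.00213014^(1/4) − 1 = 0.0532% → 0.05%.

0.05%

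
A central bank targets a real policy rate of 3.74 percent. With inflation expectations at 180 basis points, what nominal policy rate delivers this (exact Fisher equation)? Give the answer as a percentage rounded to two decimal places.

5.61%

(1 + i) = (1 + r)(1 + π) = 1.03740 × 1.01800 = 1.0560732
i = 1.0560732 − 1, so the required nominal rate is 5.61%.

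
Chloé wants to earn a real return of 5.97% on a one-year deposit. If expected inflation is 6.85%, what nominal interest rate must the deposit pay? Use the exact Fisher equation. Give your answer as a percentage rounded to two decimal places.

13.23%

(1 + i) = (1 + r)(1 + π) = 1.05970 × 1.06850 = 1.13228945
i = 1.13228945 − 1, so the required nominal rate is 13.23%.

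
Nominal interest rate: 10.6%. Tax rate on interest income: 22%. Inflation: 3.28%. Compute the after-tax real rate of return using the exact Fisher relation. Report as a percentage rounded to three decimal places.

4.830%

After-tax nominal return = 10.6% × (1 − 0.22) = 8.2680%.
1 + r = 1.08268 / 1.03280 = 1.048296
After-tax real rate = 1.048296 − 1 → 4.830%.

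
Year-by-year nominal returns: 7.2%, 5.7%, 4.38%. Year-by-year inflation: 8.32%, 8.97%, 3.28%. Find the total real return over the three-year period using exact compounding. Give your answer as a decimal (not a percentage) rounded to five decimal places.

Nominal growth factor = 1.0720 × 1.0570 × 1.0438 = 1.182734
Price-level growth factor = 1.0832 × 1.0897 × 1.0328 = 1.219079
Real growth factor = 1.182734 / 1.219079 = 0.970187
Total real return = 0.970187 − 1 → -0.02981.

-0.02981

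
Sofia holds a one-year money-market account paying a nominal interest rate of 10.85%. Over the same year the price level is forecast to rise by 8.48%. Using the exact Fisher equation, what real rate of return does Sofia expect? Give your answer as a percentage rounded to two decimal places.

2.18%

By the Fisher equation, 1 + r = (1 + i)/(1 + π).
1 + r = 1.10850 / 1.08480 = 1.021847
r = 1.021847 − 1 = 2.1847%, i.e. 2.18%.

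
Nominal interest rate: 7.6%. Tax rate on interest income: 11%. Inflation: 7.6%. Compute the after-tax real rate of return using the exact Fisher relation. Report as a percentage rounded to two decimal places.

After-tax nominal return = 7.6% × (1 − 0.11) = 6.7640%.
1 + r = 1.06764 / 1.07600 = 0.992230
After-tax real rate = 0.992230 − 1 → -0.78%.

-0.78%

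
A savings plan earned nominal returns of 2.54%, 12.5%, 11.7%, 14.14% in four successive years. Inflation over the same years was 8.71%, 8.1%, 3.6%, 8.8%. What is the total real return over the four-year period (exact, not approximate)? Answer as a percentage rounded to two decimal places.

11.03%

Nominal growth factor = 1.0254 × 1.1250 × 1.1170 × 1.1414 = 1.470743
Price-level growth factor = 1.0871 × 1.0810 × 1.0360 × 1.0880 = 1.324597
Real growth factor = 1.470743 / 1.324597 = 1.110332
Total real return = 1.110332 − 1 → 11.03%.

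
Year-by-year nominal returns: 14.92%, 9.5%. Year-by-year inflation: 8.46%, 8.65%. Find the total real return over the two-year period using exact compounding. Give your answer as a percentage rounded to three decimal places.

6.785%

Compound the nominal returns: 1.1492 × 1.0950 = 1.258374.
Compound inflation: 1.0846 × 1.0865 = 1.178418.
Deflate: 1.258374 / 1.178418 = 1.067850.
Total real return = 1.067850 − 1 → 6.785%.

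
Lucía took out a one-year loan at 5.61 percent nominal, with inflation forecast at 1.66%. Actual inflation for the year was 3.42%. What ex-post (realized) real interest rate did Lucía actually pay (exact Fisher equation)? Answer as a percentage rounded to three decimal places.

Ex-post: (1 + 0.0561)/(1 + 0.0342) − 1 = 2.1176%
So the realized real rate is 2.118%.

2.118%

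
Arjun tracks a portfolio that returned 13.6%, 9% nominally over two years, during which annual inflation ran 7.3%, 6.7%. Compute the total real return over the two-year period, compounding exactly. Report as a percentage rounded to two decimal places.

8.15%

Compound the nominal returns: 1.1360 × 1.0900 = 1.238240.
Compound inflation: 1.0730 × 1.0670 = 1.144891.
Deflate: 1.238240 / 1.144891 = 1.081535.
Total real return = 1.081535 − 1 → 8.15%.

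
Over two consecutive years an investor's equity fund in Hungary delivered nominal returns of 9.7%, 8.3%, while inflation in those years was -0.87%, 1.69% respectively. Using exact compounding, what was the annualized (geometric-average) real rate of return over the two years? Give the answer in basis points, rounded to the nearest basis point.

Compound the nominal returns: 1.0970 × 1.0830 = 1.18805100.
Compound inflation: 0.9913 × 1.0169 = 1.00805297.
Deflate: 1.18805100 / 1.00805297 = 1.17856009.
Annualized real rate = 1.17856009^(1/2) − 1 = 8.5615% → 856 basis points.

856 basis points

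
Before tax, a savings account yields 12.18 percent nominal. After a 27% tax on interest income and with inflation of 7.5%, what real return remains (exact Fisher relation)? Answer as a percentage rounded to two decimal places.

After-tax nominal return = 12.18% × (1 − 0.27) = 8.8914%.
1 + r = 1.088914 / 1.07500 = 1.012943
After-tax real rate = 1.012943 − 1 → 1.29%.

1.29%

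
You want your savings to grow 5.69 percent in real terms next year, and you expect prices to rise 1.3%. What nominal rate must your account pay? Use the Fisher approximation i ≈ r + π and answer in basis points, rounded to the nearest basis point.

i ≈ r + π = 5.69% + 1.3% = 699 basis points.

699 basis points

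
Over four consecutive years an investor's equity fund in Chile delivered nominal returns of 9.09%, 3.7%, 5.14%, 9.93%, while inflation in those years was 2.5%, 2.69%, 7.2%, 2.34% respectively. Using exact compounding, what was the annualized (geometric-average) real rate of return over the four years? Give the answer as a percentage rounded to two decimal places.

Compound the nominal returns: 1.0909 × 1.0370 × 1.0514 × 1.0993 = 1.30751867.
Compound inflation: 1.0250 × 1.0269 × 1.0720 × 1.0234 = 1.15476129.
Deflate: 1.30751867 / 1.15476129 = 1.13228481.
Annualized real rate = 1.13228481^(1/4) − 1 = 3.1547% → 3.15%.

3.15%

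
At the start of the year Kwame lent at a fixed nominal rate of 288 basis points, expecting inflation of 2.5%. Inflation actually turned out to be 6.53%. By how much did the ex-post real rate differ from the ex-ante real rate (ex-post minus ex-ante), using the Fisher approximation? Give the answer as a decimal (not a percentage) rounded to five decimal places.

Ex-ante: 2.88% − 2.5% = 0.380%
Ex-post: 2.88% − 6.53% = -3.650%
Difference (ex-post − ex-ante) = -4.0300% → -0.04030.

-0.04030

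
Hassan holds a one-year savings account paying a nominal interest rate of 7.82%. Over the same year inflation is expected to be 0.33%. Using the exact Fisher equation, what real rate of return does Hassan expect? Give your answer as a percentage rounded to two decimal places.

7.47%

By the Fisher equation, 1 + r = (1 + i)/(1 + π).
1 + r = 1.07820 / 1.00330 = 1.074654
r = 1.074654 − 1 = 7.4654%, i.e. 7.47%.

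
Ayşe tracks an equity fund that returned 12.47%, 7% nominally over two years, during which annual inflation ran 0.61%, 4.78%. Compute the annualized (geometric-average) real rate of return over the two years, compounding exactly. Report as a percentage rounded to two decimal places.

Nominal growth factor = 1.1247 × 1.0700 = 1.20342900
Price-level growth factor = 1.0061 × 1.0478 = 1.05419158
Real growth factor = 1.20342900 / 1.05419158 = 1.14156575
Annualized real rate = 1.14156575^(1/2) − 1 = 6.8441% → 6.84%.

6.84%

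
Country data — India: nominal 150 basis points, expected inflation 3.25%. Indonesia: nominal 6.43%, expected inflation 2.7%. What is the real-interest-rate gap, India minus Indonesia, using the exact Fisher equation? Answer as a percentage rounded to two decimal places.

-5.33%

India: (1 + 0.0150)/(1 + 0.0325) − 1 = -1.6949%
Indonesia: (1 + 0.0643)/(1 + 0.0270) − 1 = 3.6319%
Differential = -1.6949% − 3.6319% = -5.3269% → -5.33%.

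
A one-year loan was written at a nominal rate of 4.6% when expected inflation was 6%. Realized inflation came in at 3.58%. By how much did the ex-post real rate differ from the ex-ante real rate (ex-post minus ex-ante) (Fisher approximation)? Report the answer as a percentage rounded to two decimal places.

Ex-ante: 4.6% − 6% = -1.400%
Ex-post: 4.6% − 3.58% = 1.020%
Difference (ex-post − ex-ante) = 2.4200% → 2.42%.

2.42%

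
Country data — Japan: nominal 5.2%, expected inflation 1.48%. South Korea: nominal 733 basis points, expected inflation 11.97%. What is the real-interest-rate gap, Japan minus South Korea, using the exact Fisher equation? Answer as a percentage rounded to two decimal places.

Japan: (1 + 0.0520)/(1 + 0.0148) − 1 = 3.6657%
South Korea: (1 + 0.0733)/(1 + 0.1197) − 1 = -4.1440%
Differential = 3.6657% − (-4.1440%) = 7.8097% → 7.81%.

7.81%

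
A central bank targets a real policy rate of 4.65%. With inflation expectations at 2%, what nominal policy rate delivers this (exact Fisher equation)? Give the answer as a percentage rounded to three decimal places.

(1 + i) = (1 + r)(1 + π) = 1.04650 × 1.02000 = 1.06743
i = 1.06743 − 1, so the required nominal rate is 6.743%.

6.743%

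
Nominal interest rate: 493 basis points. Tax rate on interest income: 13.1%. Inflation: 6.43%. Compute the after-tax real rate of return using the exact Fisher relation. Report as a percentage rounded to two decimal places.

-2.02%

After-tax nominal return = 4.93% × (1 − 0.131) = 4.28417%.
1 + r = 1.0428417 / 1.06430 = 0.979838
After-tax real rate = 0.979838 − 1 → -2.02%.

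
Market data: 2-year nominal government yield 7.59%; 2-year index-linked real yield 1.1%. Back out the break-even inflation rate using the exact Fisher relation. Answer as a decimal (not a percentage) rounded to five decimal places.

0.06419

(1 + π) = (1 + i)/(1 + r) = 1.07590 / 1.01100 = 1.064194
Break-even inflation = 1.064194 − 1 → 0.06419.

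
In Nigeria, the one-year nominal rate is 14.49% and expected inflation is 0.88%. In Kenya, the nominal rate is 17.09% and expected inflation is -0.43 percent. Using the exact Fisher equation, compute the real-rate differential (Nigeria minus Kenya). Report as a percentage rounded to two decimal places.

Nigeria: (1 + 0.1449)/(1 + 0.0088) − 1 = 13.4913%
Kenya: (1 + 0.1709)/(1 − 0.0043) − 1 = 17.5957%
Differential = 13.4913% − 17.5957% = -4.1044% → -4.10%.

-4.10%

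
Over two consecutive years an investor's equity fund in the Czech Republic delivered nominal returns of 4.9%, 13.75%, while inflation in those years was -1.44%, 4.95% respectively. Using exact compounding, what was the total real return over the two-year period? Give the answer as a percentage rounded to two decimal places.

Compound the nominal returns: 1.0490 × 1.1375 = 1.193238.
Compound inflation: 0.9856 × 1.0495 = 1.034387.
Deflate: 1.193238 / 1.034387 = 1.153569.
Total real return = 1.153569 − 1 → 15.36%.

15.36%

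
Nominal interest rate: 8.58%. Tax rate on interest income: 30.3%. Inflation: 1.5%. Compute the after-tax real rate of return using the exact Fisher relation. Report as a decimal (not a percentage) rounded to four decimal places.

After-tax nominal return = 8.58% × (1 − 0.303) = 5.98026%.
1 + r = 1.0598026 / 1.01500 = 1.044140
After-tax real rate = 1.044140 − 1 → 0.0441.

0.0441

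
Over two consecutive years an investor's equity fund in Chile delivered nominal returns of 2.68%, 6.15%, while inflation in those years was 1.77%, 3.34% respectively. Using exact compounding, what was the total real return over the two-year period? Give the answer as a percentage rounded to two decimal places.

3.64%

Nominal growth factor = 1.0268 × 1.0615 = 1.089948
Price-level growth factor = 1.0177 × 1.0334 = 1.051691
Real growth factor = 1.089948 / 1.051691 = 1.036377
Total real return = 1.036377 − 1 → 3.64%.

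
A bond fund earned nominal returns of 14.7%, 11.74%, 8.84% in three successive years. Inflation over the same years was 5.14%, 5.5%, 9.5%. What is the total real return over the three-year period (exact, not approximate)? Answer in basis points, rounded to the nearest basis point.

Compound the nominal returns: 1.1470 × 1.1174 × 1.0884 = 1.394956.
Compound inflation: 1.0514 × 1.0550 × 1.0950 = 1.214604.
Deflate: 1.394956 / 1.214604 = 1.148487.
Total real return = 1.148487 − 1 → 1485 basis points.

1485 basis points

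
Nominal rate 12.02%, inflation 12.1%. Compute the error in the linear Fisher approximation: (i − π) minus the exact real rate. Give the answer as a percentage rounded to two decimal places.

-0.01%

Approximate: r ≈ 12.020% − 12.100% = -0.0800%
Exact: (1 + 0.1202)/(1 + 0.1210) − 1 = -0.0714%
Error = -0.0800% − (-0.0714%) = -0.0086% → -0.01%.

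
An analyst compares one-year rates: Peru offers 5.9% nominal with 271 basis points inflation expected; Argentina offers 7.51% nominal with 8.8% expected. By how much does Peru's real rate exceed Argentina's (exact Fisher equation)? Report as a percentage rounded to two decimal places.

4.29%

Peru: (1 + 0.0590)/(1 + 0.0271) − 1 = 3.1058%
Argentina: (1 + 0.0751)/(1 + 0.0880) − 1 = -1.1857%
Differential = 3.1058% − (-1.1857%) = 4.2915% → 4.29%.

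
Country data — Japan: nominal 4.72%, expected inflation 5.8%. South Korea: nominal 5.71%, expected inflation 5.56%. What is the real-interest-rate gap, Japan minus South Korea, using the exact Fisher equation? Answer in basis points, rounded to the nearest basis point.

-116 basis points

Japan: (1 + 0.0472)/(1 + 0.0580) − 1 = -1.0208%
South Korea: (1 + 0.0571)/(1 + 0.0556) − 1 = 0.1421%
Differential = -1.0208% − 0.1421% = -1.1629% → -116 basis points.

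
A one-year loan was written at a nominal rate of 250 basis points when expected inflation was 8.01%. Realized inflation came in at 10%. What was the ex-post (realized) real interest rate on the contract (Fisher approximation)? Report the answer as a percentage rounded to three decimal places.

Ex-post: 2.5% − 10% = -7.500%
So the realized real rate is -7.500%.

-7.500%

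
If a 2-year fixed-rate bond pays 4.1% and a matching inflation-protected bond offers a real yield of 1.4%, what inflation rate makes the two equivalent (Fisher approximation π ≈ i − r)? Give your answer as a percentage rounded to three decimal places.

2.700%

π ≈ i − r = 4.1% − 1.4% → 2.700%.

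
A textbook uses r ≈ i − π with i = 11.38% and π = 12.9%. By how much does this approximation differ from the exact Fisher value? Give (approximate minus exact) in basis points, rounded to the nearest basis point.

-17 basis points

Approximate: r ≈ 11.380% − 12.900% = -1.5200%
Exact: (1 + 0.1138)/(1 + 0.1290) − 1 = -1.3463%
Error = -1.5200% − (-1.3463%) = -0.1737% → -17 basis points.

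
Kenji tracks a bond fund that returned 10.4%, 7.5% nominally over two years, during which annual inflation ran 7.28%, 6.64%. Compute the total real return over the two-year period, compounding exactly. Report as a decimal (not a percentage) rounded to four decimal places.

Compound the nominal returns: 1.1040 × 1.0750 = 1.186800.
Compound inflation: 1.0728 × 1.0664 = 1.144034.
Deflate: 1.186800 / 1.144034 = 1.037382.
Total real return = 1.037382 − 1 → 0.0374.

0.0374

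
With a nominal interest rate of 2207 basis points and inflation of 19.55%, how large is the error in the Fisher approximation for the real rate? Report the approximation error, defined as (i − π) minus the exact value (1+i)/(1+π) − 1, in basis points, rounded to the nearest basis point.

41 basis points

Approximate: r ≈ 22.070% − 19.550% = 2.5200%
Exact: (1 + 0.2207)/(1 + 0.1955) − 1 = 2.1079%
Error = 2.5200% − 2.1079% = 0.4121% → 41 basis points.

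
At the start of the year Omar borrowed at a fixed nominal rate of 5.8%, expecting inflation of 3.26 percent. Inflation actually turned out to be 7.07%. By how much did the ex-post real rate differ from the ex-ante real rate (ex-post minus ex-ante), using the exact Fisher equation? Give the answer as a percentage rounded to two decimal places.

Ex-ante: (1 + 0.0580)/(1 + 0.0326) − 1 = 2.4598%
Ex-post: (1 + 0.0580)/(1 + 0.0707) − 1 = -1.1861%
Difference (ex-post − ex-ante) = -3.6460% → -3.65%.

-3.65%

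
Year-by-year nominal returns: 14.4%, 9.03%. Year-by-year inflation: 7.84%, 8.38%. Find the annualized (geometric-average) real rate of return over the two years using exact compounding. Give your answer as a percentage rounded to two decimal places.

3.31%

Nominal growth factor = 1.1440 × 1.0903 = 1.247303200
Price-level growth factor = 1.0784 × 1.0838 = 1.168769920
Real growth factor = 1.247303200 / 1.168769920 = 1.067193105
Annualized real rate = 1.067193105^(1/2) − 1 = 3.30504% → 3.31%.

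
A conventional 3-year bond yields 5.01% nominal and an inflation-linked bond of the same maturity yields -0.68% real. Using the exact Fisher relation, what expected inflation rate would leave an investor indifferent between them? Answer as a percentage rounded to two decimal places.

5.73%

(1 + π) = (1 + i)/(1 + r) = 1.05010 / 0.99320 = 1.057290
Break-even inflation = 1.057290 − 1 → 5.73%.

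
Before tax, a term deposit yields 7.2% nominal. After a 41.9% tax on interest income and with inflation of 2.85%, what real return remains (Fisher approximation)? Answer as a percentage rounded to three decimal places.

After-tax nominal return = 7.2% × (1 − 0.419) = 4.1832%.
r ≈ 4.1832% − 2.85% → 1.333%.

1.333%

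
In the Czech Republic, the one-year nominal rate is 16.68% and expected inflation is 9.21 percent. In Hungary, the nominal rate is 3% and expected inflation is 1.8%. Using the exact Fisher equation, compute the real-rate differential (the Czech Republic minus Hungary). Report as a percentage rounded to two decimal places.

The Czech Republic: (1 + 0.1668)/(1 + 0.0921) − 1 = 6.8400%
Hungary: (1 + 0.0300)/(1 + 0.0180) − 1 = 1.1788%
Differential = 6.8400% − 1.1788% = 5.6613% → 5.66%.

5.66%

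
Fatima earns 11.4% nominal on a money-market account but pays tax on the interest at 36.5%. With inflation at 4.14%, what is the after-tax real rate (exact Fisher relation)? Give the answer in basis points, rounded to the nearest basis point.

298 basis points

After-tax nominal return = 11.4% × (1 − 0.365) = 7.2390%.
1 + r = 1.07239 / 1.04140 = 1.029758
After-tax real rate = 1.029758 − 1 → 298 basis points.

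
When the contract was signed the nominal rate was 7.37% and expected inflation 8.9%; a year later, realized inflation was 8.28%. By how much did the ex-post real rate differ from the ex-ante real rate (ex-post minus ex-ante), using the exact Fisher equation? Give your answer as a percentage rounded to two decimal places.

Ex-ante: (1 + 0.0737)/(1 + 0.0890) − 1 = -1.4050%
Ex-post: (1 + 0.0737)/(1 + 0.0828) − 1 = -0.8404%
Difference (ex-post − ex-ante) = 0.5645% → 0.56%.

0.56%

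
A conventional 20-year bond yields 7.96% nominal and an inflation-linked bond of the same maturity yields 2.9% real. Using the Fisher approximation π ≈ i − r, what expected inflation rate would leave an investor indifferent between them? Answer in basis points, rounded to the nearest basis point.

π ≈ i − r = 7.96% − 2.9% → 506 basis points.

506 basis points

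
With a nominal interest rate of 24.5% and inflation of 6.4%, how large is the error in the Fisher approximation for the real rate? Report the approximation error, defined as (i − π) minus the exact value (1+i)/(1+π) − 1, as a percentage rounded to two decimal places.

1.09%

Approximate: r ≈ 24.500% − 6.400% = 18.1000%
Exact: (1 + 0.2450)/(1 + 0.0640) − 1 = 17.0113%
Error = 18.1000% − 17.0113% = 1.0887% → 1.09%.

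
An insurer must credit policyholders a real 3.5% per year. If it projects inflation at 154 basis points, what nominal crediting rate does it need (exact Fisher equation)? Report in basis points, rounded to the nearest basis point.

509 basis points

(1 + i) = (1 + r)(1 + π) = 1.03500 × 1.01540 = 1.050939
i = 1.050939 − 1, so the required nominal rate is 509 basis points.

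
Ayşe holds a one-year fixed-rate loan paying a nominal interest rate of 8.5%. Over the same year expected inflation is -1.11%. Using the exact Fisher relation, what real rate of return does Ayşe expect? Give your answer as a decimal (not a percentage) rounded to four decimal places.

0.0972

By the Fisher relation, 1 + r = (1 + i)/(1 + π).
1 + r = 1.08500 / 0.98890 = 1.097179
r = 1.097179 − 1 = 9.7179%, i.e. 0.0972.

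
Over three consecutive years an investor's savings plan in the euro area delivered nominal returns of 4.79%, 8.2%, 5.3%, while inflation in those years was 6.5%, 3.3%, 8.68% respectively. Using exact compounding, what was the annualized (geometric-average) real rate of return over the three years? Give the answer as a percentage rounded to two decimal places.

-0.05%

Nominal growth factor = 1.0479 × 1.0820 × 1.0530 = 1.19392067
Price-level growth factor = 1.0650 × 1.0330 × 1.0868 = 1.19563759
Real growth factor = 1.19392067 / 1.19563759 = 0.99856402
Annualized real rate = 0.99856402^(1/3) − 1 = -0.0479% → -0.05%.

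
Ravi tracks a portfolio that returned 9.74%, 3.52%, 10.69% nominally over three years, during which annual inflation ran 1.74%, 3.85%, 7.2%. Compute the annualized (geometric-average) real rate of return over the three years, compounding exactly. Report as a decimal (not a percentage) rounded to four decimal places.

0.0355

Nominal growth factor = 1.0974 × 1.0352 × 1.1069 = 1.25746992
Price-level growth factor = 1.0174 × 1.0385 × 1.0720 = 1.13264293
Real growth factor = 1.25746992 / 1.13264293 = 1.11020860
Annualized real rate = 1.11020860^(1/3) − 1 = 3.5464% → 0.0355.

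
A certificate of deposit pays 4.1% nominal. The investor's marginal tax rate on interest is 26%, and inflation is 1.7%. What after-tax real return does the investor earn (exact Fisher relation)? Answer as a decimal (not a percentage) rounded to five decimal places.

0.01312

After-tax nominal return = 4.1% × (1 − 0.26) = 3.0340%.
1 + r = 1.03034 / 1.01700 = 1.013117
After-tax real rate = 1.013117 − 1 → 0.01312.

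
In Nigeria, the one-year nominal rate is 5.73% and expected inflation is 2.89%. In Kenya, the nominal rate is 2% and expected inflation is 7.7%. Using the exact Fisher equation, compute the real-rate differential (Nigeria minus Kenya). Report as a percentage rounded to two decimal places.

Nigeria: (1 + 0.0573)/(1 + 0.0289) − 1 = 2.7602%
Kenya: (1 + 0.0200)/(1 + 0.0770) − 1 = -5.2925%
Differential = 2.7602% − (-5.2925%) = 8.0527% → 8.05%.

8.05%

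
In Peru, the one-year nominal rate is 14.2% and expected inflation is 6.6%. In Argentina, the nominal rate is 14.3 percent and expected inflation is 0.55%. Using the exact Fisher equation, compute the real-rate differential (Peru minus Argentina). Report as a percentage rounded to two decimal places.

Peru: (1 + 0.1420)/(1 + 0.0660) − 1 = 7.1295%
Argentina: (1 + 0.1430)/(1 + 0.0055) − 1 = 13.6748%
Differential = 7.1295% − 13.6748% = -6.5453% → -6.55%.

-6.55%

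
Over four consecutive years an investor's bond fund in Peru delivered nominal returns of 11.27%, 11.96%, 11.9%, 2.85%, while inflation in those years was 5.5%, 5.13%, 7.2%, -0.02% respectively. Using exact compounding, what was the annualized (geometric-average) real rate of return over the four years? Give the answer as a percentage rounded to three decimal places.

4.797%

Nominal growth factor = 1.1127 × 1.1196 × 1.1190 × 1.0285 = 1.43375637
Price-level growth factor = 1.0550 × 1.0513 × 1.0720 × 0.9998 = 1.18874045
Real growth factor = 1.43375637 / 1.18874045 = 1.20611389
Annualized real rate = 1.20611389^(1/4) − 1 = 4.7966% → 4.797%.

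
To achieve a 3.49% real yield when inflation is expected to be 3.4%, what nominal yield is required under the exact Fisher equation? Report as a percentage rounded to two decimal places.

7.01%

(1 + i) = (1 + r)(1 + π) = 1.03490 × 1.03400 = 1.0700866
i = 1.0700866 − 1, so the required nominal rate is 7.01%.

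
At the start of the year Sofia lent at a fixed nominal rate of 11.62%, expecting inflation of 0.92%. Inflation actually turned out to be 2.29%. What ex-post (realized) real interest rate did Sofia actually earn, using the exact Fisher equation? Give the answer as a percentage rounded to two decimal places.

9.12%

Ex-post: (1 + 0.1162)/(1 + 0.0229) − 1 = 9.1211%
So the realized real rate is 9.12%.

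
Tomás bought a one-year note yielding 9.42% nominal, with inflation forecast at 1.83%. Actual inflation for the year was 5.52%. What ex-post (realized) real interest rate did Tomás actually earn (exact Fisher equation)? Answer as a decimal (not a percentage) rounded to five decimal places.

0.03696

Ex-post: (1 + 0.0942)/(1 + 0.0552) − 1 = 3.6960%
So the realized real rate is 0.03696.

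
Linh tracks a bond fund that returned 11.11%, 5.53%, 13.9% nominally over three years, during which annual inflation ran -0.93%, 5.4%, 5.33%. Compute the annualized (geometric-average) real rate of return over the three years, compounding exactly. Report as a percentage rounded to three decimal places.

Compound the nominal returns: 1.1111 × 1.0553 × 1.1390 = 1.33552742.
Compound inflation: 0.9907 × 1.0540 × 1.0533 = 1.09985354.
Deflate: 1.33552742 / 1.09985354 = 1.21427751.
Annualized real rate = 1.21427751^(1/3) − 1 = 6.6856% → 6.686%.

6.686%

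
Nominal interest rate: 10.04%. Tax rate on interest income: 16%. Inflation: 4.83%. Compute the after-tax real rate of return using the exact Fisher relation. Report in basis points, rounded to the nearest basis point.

344 basis points

After-tax nominal return = 10.04% × (1 − 0.16) = 8.4336%.
1 + r = 1.084336 / 1.04830 = 1.034376
After-tax real rate = 1.034376 − 1 → 344 basis points.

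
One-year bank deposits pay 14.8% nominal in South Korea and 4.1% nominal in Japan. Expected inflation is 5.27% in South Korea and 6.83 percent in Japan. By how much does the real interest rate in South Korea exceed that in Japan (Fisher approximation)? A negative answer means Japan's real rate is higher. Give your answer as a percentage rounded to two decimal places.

South Korea: 14.8% − 5.27% = 9.530%
Japan: 4.1% − 6.83% = -2.730%
Differential = 12.260% → 12.26%.

12.26%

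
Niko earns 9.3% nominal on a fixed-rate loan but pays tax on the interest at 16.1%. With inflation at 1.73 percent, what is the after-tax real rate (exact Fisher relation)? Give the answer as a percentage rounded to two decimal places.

5.97%

After-tax nominal return = 9.3% × (1 − 0.161) = 7.8027%.
1 + r = 1.078027 / 1.01730 = 1.059694
After-tax real rate = 1.059694 − 1 → 5.97%.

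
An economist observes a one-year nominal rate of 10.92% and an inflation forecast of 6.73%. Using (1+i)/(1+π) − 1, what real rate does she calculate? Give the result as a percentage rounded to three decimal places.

3.926%

1 + r = 1.10920 / 1.06730 = 1.039258
r = 1.039258 − 1 = 3.9258%, i.e. 3.926%.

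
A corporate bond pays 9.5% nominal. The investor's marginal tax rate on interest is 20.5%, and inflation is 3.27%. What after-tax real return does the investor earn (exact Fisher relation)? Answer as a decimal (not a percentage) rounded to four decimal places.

After-tax nominal return = 9.5% × (1 − 0.205) = 7.5525%.
1 + r = 1.075525 / 1.03270 = 1.041469
After-tax real rate = 1.041469 − 1 → 0.0415.

0.0415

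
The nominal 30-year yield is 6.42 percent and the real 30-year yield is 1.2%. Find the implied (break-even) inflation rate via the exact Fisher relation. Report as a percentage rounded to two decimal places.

5.16%

(1 + π) = (1 + i)/(1 + r) = 1.06420 / 1.01200 = 1.051581
Break-even inflation = 1.051581 − 1 → 5.16%.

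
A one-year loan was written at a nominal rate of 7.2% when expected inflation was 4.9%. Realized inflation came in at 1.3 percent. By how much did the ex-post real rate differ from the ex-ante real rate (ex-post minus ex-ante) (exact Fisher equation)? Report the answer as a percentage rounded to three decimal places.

3.632%

Ex-ante: (1 + 0.0720)/(1 + 0.0490) − 1 = 2.1926%
Ex-post: (1 + 0.0720)/(1 + 0.0130) − 1 = 5.8243%
Difference (ex-post − ex-ante) = 3.6317% → 3.632%.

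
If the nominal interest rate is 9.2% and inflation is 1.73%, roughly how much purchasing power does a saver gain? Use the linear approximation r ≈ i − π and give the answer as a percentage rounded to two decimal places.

7.47%

r ≈ i − π = 9.2% − 1.73% = 7.47%.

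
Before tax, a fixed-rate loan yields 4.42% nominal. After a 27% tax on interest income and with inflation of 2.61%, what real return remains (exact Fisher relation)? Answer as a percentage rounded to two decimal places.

0.60%

After-tax nominal return = 4.42% × (1 − 0.27) = 3.2266%.
1 + r = 1.032266 / 1.02610 = 1.006009
After-tax real rate = 1.006009 − 1 → 0.60%.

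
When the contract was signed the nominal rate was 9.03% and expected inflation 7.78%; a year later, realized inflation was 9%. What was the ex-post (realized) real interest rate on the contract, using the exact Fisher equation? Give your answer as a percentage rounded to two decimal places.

0.03%

Ex-post: (1 + 0.0903)/(1 + 0.0900) − 1 = 0.0275%
So the realized real rate is 0.03%.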